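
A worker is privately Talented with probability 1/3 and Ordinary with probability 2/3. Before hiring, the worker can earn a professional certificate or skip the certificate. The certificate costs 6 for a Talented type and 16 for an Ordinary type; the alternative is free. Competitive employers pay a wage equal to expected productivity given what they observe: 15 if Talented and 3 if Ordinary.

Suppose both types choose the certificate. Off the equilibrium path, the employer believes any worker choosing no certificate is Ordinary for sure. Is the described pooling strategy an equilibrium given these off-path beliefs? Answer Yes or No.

On path, the employer holds the prior and pays 1/3·15 + 2/3·3 = 7. Off path (no certificate), believing Ordinary, it pays 3.
Talented: the certificate nets 7 − 6 = 1; no certificate nets 3. Talented would deviate.
Ordinary: the certificate nets 7 − 16 = -9; no certificate nets 3. Ordinary would deviate.
A type deviates, so pooling fails.

No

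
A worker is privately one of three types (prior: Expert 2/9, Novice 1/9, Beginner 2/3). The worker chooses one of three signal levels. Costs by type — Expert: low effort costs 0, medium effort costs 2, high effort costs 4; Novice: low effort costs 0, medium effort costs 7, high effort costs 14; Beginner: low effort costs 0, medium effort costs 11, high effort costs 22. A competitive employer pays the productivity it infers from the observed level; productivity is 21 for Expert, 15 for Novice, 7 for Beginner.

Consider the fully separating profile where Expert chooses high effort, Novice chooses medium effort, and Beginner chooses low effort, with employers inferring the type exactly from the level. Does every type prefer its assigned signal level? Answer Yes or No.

Separating wages: high effort → 21, medium effort → 15, low effort → 7.
Expert (assigned high effort): low effort: 7 − 0 = 7; medium effort: 15 − 2 = 13; high effort: 21 − 4 = 17. Expert stays.
Novice (assigned medium effort): low effort: 7 − 0 = 7; medium effort: 15 − 7 = 8; high effort: 21 − 14 = 7. Novice stays.
Beginner (assigned low effort): low effort: 7 − 0 = 7; medium effort: 15 − 11 = 4; high effort: 21 − 22 = -1. Beginner stays.
Every type prefers its assigned level; separation holds.

Yes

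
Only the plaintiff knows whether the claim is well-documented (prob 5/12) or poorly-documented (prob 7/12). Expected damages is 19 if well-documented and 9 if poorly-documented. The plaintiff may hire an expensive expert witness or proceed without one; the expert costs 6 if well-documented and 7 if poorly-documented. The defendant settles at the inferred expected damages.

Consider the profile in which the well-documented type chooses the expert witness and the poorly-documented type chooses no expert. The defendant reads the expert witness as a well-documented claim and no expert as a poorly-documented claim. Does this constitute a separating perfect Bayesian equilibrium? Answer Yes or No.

Under these beliefs, the expert witness earns settlement 19 and no expert earns settlement 9.
well-documented: the expert witness nets 19 − 6 = 13; no expert nets 9. well-documented prefers the expert witness.
poorly-documented: the expert witness nets 19 − 7 = 12; no expert nets 9. poorly-documented would deviate to the expert witness.
poorly-documented has a profitable deviation, so the profile is not an equilibrium.

No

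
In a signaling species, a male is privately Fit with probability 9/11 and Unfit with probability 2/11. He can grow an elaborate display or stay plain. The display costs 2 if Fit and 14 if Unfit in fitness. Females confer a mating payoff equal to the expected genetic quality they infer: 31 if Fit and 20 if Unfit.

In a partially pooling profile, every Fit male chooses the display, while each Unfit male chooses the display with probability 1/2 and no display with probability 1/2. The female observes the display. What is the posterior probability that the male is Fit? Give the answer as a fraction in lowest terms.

9/10

P(the display) = (9/11)·1 + (2/11)·(1/2) = 10/11.
By Bayes' rule, P(Fit | the display) = (9/11) / (10/11) = 9/10.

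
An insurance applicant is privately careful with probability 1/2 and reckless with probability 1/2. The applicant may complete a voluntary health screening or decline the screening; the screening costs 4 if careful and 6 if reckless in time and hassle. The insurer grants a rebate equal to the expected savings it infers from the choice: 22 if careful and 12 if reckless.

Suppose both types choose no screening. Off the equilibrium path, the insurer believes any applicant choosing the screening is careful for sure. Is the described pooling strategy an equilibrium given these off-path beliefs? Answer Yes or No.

On path, the insurer holds the prior and pays 1/2·22 + 1/2·12 = 17. Off path (the screening), believing careful, it pays 22.
careful: no screening nets 17; the screening nets 22 − 4 = 18. careful would deviate.
reckless: no screening nets 17; the screening nets 22 − 6 = 16. reckless stays.
A type deviates, so pooling fails.

No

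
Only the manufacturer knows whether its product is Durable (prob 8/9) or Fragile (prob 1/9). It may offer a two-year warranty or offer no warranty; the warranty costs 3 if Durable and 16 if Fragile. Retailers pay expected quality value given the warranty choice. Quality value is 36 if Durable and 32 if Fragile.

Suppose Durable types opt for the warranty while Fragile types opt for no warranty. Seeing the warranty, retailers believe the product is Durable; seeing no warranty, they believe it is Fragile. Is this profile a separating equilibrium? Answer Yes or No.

Under these beliefs, the warranty earns price 36 and no warranty earns price 32.
Durable: the warranty nets 36 − 3 = 33; no warranty nets 32. Durable prefers the warranty.
Fragile: the warranty nets 36 − 16 = 20; no warranty nets 32. Fragile prefers no warranty.
Neither type deviates, so the separating profile is an equilibrium.

Yes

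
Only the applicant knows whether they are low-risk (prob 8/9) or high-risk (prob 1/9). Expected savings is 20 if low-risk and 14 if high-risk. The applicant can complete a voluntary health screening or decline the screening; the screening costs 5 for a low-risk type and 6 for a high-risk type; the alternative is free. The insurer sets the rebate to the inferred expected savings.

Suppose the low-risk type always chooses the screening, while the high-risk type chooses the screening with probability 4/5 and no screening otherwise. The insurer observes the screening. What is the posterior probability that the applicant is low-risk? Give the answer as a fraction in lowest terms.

P(the screening) = (8/9)·1 + (1/9)·(4/5) = 44/45.
By Bayes' rule, P(low-risk | the screening) = (8/9) / (44/45) = 10/11.

10/11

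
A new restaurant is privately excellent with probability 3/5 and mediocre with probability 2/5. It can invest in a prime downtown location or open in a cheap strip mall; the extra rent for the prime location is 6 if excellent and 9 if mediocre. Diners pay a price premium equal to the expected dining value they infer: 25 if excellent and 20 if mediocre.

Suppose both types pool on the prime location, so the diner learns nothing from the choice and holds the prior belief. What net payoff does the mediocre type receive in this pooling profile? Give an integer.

Pooled price premium = 3/5·25 + 2/5·20 = 23.
mediocre pays cost 9 for the prime location, so net payoff = 23 − 9 = 14.

14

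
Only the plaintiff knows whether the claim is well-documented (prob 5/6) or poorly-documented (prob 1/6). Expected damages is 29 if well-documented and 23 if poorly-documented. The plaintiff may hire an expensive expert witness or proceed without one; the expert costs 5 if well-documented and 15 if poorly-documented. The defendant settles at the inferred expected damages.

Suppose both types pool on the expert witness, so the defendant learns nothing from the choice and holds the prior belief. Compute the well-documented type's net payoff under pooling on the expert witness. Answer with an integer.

Pooled settlement = 5/6·29 + 1/6·23 = 28.
well-documented pays cost 5 for the expert witness, so net payoff = 28 − 5 = 23.

23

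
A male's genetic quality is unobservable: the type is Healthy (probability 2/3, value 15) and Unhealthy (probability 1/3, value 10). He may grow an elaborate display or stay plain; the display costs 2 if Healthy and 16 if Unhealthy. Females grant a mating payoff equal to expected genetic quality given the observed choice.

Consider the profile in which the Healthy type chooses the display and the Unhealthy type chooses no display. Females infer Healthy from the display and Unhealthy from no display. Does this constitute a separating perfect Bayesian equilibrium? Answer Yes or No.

Yes

Under these beliefs, the display earns mating payoff 15 and no display earns mating payoff 10.
Healthy: the display nets 15 − 2 = 13; no display nets 10. Healthy prefers the display.
Unhealthy: the display nets 15 − 16 = -1; no display nets 10. Unhealthy prefers no display.
Neither type deviates, so the separating profile is an equilibrium.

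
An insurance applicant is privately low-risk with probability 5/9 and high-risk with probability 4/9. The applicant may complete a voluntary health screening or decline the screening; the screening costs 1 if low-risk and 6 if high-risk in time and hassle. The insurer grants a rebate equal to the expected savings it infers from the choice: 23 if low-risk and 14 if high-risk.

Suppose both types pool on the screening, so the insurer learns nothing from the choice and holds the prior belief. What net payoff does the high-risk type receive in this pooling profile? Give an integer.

13

Pooled rebate = 5/9·23 + 4/9·14 = 19.
high-risk pays cost 6 for the screening, so net payoff = 19 − 6 = 13.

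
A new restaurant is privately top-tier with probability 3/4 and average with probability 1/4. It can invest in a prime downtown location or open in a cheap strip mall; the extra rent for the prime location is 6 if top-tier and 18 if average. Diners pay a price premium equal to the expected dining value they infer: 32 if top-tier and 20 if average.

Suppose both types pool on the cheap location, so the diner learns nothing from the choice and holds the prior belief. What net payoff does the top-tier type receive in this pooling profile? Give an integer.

Pooled price premium = 3/4·32 + 1/4·20 = 29.
top-tier pays no cost for the cheap location, so net payoff = 29.

29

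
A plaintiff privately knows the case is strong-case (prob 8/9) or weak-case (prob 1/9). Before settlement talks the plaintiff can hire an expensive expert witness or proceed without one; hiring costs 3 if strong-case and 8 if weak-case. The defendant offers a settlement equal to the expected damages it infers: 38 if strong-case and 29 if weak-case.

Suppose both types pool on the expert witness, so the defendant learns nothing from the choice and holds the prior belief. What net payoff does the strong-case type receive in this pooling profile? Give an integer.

34

Pooled settlement = 8/9·38 + 1/9·29 = 37.
strong-case pays cost 3 for the expert witness, so net payoff = 37 − 3 = 34.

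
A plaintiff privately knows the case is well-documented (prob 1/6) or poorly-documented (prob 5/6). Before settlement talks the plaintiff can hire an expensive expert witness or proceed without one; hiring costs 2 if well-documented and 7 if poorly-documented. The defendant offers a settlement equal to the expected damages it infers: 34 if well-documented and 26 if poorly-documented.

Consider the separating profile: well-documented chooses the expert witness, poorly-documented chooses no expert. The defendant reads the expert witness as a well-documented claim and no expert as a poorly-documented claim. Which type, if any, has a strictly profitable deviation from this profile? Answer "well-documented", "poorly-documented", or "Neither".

The expert witness pays 34; no expert pays 26.
well-documented: assigned the expert witness, nets 34 − 2 = 32; deviating to no expert nets 26.
poorly-documented: assigned no expert, nets 26; deviating to the expert witness nets 34 − 7 = 27.
The poorly-documented type gains 1 by deviating.

poorly-documented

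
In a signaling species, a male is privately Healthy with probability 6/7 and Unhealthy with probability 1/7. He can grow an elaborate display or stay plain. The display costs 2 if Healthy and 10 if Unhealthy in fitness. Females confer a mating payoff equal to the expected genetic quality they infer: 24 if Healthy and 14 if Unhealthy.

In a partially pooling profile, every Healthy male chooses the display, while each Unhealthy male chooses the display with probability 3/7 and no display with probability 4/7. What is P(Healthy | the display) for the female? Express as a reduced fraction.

14/15

P(the display) = (6/7)·1 + (1/7)·(3/7) = 45/49.
By Bayes' rule, P(Healthy | the display) = (6/7) / (45/49) = 14/15.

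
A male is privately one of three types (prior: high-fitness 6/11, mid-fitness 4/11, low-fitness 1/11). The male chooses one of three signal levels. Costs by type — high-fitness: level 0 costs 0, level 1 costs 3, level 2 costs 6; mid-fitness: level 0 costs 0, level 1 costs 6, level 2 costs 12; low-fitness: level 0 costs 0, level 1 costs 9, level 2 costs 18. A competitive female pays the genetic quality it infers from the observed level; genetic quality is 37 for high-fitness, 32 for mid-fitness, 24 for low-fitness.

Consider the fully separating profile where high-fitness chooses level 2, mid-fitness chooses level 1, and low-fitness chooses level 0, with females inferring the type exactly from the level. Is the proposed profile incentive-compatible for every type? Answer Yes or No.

Yes

Separating mating payoffs: level 2 → 37, level 1 → 32, level 0 → 24.
high-fitness (assigned level 2): level 0: 24 − 0 = 24; level 1: 32 − 3 = 29; level 2: 37 − 6 = 31. high-fitness stays.
mid-fitness (assigned level 1): level 0: 24 − 0 = 24; level 1: 32 − 6 = 26; level 2: 37 − 12 = 25. mid-fitness stays.
low-fitness (assigned level 0): level 0: 24 − 0 = 24; level 1: 32 − 9 = 23; level 2: 37 − 18 = 19. low-fitness stays.
Every type prefers its assigned level; separation holds.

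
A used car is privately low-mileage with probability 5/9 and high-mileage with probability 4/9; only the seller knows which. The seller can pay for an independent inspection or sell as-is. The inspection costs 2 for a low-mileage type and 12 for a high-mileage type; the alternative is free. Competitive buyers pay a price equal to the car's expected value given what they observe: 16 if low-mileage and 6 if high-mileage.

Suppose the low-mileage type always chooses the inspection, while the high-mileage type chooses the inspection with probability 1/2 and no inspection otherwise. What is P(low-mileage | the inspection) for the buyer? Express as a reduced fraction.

5/7

P(the inspection) = (5/9)·1 + (4/9)·(1/2) = 7/9.
By Bayes' rule, P(low-mileage | the inspection) = (5/9) / (7/9) = 5/7.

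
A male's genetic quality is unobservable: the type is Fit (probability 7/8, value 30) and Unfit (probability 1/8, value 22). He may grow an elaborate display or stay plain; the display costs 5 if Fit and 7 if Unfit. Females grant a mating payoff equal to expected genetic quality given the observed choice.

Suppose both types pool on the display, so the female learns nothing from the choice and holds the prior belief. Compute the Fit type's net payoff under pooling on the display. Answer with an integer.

Pooled mating payoff = 7/8·30 + 1/8·22 = 29.
Fit pays cost 5 for the display, so net payoff = 29 − 5 = 24.

24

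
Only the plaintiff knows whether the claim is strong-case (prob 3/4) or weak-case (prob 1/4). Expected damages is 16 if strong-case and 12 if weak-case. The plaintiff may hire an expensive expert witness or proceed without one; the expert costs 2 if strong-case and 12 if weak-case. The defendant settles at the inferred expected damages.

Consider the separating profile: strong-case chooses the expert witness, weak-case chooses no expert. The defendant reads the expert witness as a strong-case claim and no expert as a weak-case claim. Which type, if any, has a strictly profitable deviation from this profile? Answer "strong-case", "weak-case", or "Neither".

Neither

The expert witness pays 16; no expert pays 12.
strong-case: assigned the expert witness, nets 16 − 2 = 14; deviating to no expert nets 12.
weak-case: assigned no expert, nets 12; deviating to the expert witness nets 16 − 12 = 4.
Both types strictly prefer their assigned action; no profitable deviation.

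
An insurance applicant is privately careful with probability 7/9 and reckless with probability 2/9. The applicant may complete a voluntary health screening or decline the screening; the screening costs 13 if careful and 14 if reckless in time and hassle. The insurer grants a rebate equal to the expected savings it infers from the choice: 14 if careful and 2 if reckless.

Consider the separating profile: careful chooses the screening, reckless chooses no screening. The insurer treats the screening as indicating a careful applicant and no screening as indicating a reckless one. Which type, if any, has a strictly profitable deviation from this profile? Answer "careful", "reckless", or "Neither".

careful

The screening pays 14; no screening pays 2.
careful: assigned the screening, nets 14 − 13 = 1; deviating to no screening nets 2.
reckless: assigned no screening, nets 2; deviating to the screening nets 14 − 14 = 0.
The careful type gains 1 by deviating.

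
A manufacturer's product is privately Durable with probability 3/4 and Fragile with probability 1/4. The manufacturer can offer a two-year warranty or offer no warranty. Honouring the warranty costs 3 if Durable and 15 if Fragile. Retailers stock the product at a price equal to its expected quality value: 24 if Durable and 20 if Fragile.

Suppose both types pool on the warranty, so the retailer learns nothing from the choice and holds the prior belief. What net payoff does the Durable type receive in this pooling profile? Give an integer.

20

Pooled price = 3/4·24 + 1/4·20 = 23.
Durable pays cost 3 for the warranty, so net payoff = 23 − 3 = 20.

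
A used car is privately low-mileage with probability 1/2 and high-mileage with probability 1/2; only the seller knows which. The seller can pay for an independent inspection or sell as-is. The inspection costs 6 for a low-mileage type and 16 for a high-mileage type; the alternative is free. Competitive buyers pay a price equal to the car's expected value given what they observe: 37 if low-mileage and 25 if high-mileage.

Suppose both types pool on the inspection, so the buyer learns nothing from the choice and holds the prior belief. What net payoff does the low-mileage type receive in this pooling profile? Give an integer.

Pooled price = 1/2·37 + 1/2·25 = 31.
low-mileage pays cost 6 for the inspection, so net payoff = 31 − 6 = 25.

25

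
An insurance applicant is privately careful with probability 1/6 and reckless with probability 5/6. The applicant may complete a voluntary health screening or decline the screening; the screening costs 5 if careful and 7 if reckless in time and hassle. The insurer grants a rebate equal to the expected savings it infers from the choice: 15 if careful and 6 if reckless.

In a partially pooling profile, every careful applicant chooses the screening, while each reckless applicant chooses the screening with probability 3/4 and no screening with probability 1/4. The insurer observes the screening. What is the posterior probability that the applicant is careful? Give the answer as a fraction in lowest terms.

P(the screening) = (1/6)·1 + (5/6)·(3/4) = 19/24.
By Bayes' rule, P(careful | the screening) = (1/6) / (19/24) = 4/19.

4/19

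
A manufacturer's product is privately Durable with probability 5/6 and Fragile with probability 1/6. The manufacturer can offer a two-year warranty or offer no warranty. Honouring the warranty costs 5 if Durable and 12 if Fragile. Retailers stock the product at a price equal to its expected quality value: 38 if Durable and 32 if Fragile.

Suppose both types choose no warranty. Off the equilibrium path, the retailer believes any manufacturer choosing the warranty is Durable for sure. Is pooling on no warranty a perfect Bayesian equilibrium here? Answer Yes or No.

On path, the retailer holds the prior and pays 5/6·38 + 1/6·32 = 37. Off path (the warranty), believing Durable, it pays 38.
Durable: no warranty nets 37; the warranty nets 38 − 5 = 33. Durable stays.
Fragile: no warranty nets 37; the warranty nets 38 − 12 = 26. Fragile stays.
No type deviates, so pooling is sustained.

Yes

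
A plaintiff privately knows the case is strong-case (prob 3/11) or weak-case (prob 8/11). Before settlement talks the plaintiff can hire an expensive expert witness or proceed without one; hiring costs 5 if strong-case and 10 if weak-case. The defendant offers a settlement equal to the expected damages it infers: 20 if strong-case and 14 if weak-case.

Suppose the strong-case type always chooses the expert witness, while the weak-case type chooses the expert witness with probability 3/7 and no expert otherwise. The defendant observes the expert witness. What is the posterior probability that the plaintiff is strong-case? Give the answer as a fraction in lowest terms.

P(the expert witness) = (3/11)·1 + (8/11)·(3/7) = 45/77.
By Bayes' rule, P(strong-case | the expert witness) = (3/11) / (45/77) = 7/15.

7/15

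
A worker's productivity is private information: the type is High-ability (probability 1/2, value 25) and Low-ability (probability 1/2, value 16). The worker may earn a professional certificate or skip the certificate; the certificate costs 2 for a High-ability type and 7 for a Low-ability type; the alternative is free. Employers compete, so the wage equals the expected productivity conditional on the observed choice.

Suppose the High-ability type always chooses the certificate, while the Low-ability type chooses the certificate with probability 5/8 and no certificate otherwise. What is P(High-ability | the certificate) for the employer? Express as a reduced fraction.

P(the certificate) = (1/2)·1 + (1/2)·(5/8) = 13/16.
By Bayes' rule, P(High-ability | the certificate) = (1/2) / (13/16) = 8/13.

8/13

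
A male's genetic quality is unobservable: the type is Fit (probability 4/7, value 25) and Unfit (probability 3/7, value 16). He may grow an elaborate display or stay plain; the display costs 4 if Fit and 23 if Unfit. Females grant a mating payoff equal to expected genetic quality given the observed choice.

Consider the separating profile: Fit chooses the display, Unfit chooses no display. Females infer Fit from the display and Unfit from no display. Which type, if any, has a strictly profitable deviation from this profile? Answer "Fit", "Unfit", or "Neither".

Neither

The display pays 25; no display pays 16.
Fit: assigned the display, nets 25 − 4 = 21; deviating to no display nets 16.
Unfit: assigned no display, nets 16; deviating to the display nets 25 − 23 = 2.
Both types strictly prefer their assigned action; no profitable deviation.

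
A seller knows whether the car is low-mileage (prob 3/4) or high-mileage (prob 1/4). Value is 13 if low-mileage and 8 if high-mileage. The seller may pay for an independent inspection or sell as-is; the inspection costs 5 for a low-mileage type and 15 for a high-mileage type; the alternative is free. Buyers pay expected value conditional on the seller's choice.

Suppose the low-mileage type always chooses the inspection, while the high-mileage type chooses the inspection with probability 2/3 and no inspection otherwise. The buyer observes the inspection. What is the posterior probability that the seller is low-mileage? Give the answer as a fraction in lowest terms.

P(the inspection) = (3/4)·1 + (1/4)·(2/3) = 11/12.
By Bayes' rule, P(low-mileage | the inspection) = (3/4) / (11/12) = 9/11.

9/11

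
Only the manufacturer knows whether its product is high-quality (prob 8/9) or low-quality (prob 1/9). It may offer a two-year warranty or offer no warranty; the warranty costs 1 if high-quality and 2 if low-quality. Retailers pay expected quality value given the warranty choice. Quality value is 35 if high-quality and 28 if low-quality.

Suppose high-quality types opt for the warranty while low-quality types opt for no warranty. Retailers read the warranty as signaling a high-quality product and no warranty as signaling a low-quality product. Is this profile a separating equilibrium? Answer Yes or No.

No

Under these beliefs, the warranty earns price 35 and no warranty earns price 28.
high-quality: the warranty nets 35 − 1 = 34; no warranty nets 28. high-quality prefers the warranty.
low-quality: the warranty nets 35 − 2 = 33; no warranty nets 28. low-quality would deviate to the warranty.
low-quality has a profitable deviation, so the profile is not an equilibrium.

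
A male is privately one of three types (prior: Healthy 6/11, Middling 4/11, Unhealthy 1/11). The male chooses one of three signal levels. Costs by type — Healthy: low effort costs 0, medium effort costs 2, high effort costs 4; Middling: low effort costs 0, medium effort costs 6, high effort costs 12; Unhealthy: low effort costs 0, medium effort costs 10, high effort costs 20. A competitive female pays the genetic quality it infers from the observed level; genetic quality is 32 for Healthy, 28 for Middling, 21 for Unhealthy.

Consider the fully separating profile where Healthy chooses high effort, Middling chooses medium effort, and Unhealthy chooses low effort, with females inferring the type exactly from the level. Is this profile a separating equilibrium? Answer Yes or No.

Yes

Separating mating payoffs: high effort → 32, medium effort → 28, low effort → 21.
Healthy (assigned high effort): low effort: 21 − 0 = 21; medium effort: 28 − 2 = 26; high effort: 32 − 4 = 28. Healthy stays.
Middling (assigned medium effort): low effort: 21 − 0 = 21; medium effort: 28 − 6 = 22; high effort: 32 − 12 = 20. Middling stays.
Unhealthy (assigned low effort): low effort: 21 − 0 = 21; medium effort: 28 − 10 = 18; high effort: 32 − 20 = 12. Unhealthy stays.
Every type prefers its assigned level; separation holds.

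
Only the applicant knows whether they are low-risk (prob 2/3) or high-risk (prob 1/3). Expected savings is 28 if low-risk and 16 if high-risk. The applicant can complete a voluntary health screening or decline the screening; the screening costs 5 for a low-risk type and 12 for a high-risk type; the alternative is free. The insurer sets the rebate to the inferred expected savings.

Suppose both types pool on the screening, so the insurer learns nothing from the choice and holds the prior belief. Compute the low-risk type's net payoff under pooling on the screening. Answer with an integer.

Pooled rebate = 2/3·28 + 1/3·16 = 24.
low-risk pays cost 5 for the screening, so net payoff = 24 − 5 = 19.

19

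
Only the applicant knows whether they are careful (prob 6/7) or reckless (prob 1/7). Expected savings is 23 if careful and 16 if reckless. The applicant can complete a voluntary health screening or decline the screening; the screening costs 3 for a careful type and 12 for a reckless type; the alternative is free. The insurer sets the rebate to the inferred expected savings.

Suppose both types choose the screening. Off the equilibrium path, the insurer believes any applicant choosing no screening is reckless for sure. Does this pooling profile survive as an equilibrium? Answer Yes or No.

No

On path, the insurer holds the prior and pays 6/7·23 + 1/7·16 = 22. Off path (no screening), believing reckless, it pays 16.
careful: the screening nets 22 − 3 = 19; no screening nets 16. careful stays.
reckless: the screening nets 22 − 12 = 10; no screening nets 16. reckless would deviate.
A type deviates, so pooling fails.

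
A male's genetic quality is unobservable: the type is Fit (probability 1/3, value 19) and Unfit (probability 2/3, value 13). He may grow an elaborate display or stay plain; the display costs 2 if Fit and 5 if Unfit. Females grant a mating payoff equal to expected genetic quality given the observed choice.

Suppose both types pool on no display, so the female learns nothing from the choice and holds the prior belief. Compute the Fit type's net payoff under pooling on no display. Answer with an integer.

Pooled mating payoff = 1/3·19 + 2/3·13 = 15.
Fit pays no cost for no display, so net payoff = 15.

15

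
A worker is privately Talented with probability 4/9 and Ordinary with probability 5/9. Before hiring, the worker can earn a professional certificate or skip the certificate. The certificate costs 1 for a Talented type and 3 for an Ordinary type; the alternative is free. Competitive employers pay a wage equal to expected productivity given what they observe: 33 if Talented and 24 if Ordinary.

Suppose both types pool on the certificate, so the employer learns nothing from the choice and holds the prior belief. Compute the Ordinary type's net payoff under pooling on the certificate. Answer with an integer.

25

Pooled wage = 4/9·33 + 5/9·24 = 28.
Ordinary pays cost 3 for the certificate, so net payoff = 28 − 3 = 25.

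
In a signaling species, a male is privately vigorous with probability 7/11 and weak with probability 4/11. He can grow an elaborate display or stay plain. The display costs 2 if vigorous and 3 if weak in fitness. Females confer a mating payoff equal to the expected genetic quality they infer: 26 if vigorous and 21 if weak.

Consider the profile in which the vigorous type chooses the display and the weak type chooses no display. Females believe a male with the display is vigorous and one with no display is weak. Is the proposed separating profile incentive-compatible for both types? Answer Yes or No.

Under these beliefs, the display earns mating payoff 26 and no display earns mating payoff 21.
vigorous: the display nets 26 − 2 = 24; no display nets 21. vigorous prefers the display.
weak: the display nets 26 − 3 = 23; no display nets 21. weak would deviate to the display.
weak has a profitable deviation, so the profile is not an equilibrium.

No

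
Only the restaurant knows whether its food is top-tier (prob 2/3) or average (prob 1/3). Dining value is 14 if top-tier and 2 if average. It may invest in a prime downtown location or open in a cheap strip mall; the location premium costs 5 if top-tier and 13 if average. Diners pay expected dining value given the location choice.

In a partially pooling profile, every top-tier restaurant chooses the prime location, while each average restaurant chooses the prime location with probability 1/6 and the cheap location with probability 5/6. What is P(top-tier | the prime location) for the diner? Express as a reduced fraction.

P(the prime location) = (2/3)·1 + (1/3)·(1/6) = 13/18.
By Bayes' rule, P(top-tier | the prime location) = (2/3) / (13/18) = 12/13.

12/13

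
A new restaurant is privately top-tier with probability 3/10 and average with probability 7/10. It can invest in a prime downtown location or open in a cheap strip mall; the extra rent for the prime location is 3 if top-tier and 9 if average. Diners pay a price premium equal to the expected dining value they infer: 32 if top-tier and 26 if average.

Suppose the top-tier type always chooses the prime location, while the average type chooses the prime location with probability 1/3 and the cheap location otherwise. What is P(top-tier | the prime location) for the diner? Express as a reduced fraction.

9/16

P(the prime location) = (3/10)·1 + (7/10)·(1/3) = 8/15.
By Bayes' rule, P(top-tier | the prime location) = (3/10) / (8/15) = 9/16.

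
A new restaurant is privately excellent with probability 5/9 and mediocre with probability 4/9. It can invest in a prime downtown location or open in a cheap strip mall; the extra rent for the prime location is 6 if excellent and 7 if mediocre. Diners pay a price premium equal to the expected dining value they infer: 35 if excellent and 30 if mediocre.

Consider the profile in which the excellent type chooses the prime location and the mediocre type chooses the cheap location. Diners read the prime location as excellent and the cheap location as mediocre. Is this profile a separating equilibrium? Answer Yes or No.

Under these beliefs, the prime location earns price premium 35 and the cheap location earns price premium 30.
excellent: the prime location nets 35 − 6 = 29; the cheap location nets 30. excellent would deviate to the cheap location.
mediocre: the prime location nets 35 − 7 = 28; the cheap location nets 30. mediocre prefers the cheap location.
excellent has a profitable deviation, so the profile is not an equilibrium.

No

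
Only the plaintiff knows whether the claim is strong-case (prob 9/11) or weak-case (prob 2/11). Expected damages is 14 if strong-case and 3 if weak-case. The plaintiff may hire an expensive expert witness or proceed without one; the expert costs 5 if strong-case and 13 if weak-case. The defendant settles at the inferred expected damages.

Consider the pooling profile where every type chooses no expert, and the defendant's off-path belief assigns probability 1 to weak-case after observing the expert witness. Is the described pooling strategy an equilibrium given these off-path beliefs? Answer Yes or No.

On path, the defendant holds the prior and pays 9/11·14 + 2/11·3 = 12. Off path (the expert witness), believing weak-case, it pays 3.
strong-case: no expert nets 12; the expert witness nets 3 − 5 = -2. strong-case stays.
weak-case: no expert nets 12; the expert witness nets 3 − 13 = -10. weak-case stays.
No type deviates, so pooling is sustained.

Yes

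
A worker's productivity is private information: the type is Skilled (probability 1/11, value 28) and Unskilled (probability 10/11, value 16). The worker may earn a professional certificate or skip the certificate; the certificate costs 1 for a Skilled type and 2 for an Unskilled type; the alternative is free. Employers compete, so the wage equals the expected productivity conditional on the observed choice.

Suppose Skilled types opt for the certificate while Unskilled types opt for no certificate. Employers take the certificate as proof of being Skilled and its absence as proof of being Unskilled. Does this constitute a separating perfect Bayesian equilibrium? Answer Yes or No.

Under these beliefs, the certificate earns wage 28 and no certificate earns wage 16.
Skilled: the certificate nets 28 − 1 = 27; no certificate nets 16. Skilled prefers the certificate.
Unskilled: the certificate nets 28 − 2 = 26; no certificate nets 16. Unskilled would deviate to the certificate.
Unskilled has a profitable deviation, so the profile is not an equilibrium.

No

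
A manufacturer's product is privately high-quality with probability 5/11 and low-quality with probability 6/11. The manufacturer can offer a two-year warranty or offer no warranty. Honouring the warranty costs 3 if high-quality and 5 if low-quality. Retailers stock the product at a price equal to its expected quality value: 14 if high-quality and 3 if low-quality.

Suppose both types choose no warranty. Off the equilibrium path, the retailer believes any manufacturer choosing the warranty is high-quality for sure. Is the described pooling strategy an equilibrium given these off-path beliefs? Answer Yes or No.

No

On path, the retailer holds the prior and pays 5/11·14 + 6/11·3 = 8. Off path (the warranty), believing high-quality, it pays 14.
high-quality: no warranty nets 8; the warranty nets 14 − 3 = 11. high-quality would deviate.
low-quality: no warranty nets 8; the warranty nets 14 − 5 = 9. low-quality would deviate.
A type deviates, so pooling fails.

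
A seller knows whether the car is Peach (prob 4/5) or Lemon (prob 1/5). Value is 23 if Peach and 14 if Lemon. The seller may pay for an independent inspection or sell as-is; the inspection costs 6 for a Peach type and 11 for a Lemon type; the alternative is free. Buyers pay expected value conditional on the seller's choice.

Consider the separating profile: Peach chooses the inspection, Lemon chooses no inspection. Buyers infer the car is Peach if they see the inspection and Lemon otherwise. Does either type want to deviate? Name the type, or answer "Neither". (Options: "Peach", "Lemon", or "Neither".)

The inspection pays 23; no inspection pays 14.
Peach: assigned the inspection, nets 23 − 6 = 17; deviating to no inspection nets 14.
Lemon: assigned no inspection, nets 14; deviating to the inspection nets 23 − 11 = 12.
Both types strictly prefer their assigned action; no profitable deviation.

Neither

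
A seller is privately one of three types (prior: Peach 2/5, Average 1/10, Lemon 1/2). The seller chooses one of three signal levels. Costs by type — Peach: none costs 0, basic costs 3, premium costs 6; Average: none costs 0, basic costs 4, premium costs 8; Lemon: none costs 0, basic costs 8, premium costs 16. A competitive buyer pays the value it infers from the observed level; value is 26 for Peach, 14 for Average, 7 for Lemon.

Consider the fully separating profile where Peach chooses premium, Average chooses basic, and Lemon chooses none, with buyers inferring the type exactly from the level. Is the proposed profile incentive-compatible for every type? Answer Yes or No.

No

Separating prices: premium → 26, basic → 14, none → 7.
Peach (assigned premium): none: 7 − 0 = 7; basic: 14 − 3 = 11; premium: 26 − 6 = 20. Peach stays.
Average (assigned basic): none: 7 − 0 = 7; basic: 14 − 4 = 10; premium: 26 − 8 = 18. Average prefers premium.
Lemon (assigned none): none: 7 − 0 = 7; basic: 14 − 8 = 6; premium: 26 − 16 = 10. Lemon prefers premium.
At least one type deviates; the separating profile fails.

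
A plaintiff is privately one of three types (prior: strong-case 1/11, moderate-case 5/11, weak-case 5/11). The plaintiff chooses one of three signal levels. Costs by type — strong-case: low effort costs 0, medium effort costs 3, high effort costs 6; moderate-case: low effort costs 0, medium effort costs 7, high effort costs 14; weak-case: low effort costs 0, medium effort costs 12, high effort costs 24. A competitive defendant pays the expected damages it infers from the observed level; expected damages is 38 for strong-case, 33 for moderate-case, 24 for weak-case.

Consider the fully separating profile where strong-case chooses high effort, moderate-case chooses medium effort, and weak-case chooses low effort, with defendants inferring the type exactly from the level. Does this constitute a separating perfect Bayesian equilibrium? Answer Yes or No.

Separating settlements: high effort → 38, medium effort → 33, low effort → 24.
strong-case (assigned high effort): low effort: 24 − 0 = 24; medium effort: 33 − 3 = 30; high effort: 38 − 6 = 32. strong-case stays.
moderate-case (assigned medium effort): low effort: 24 − 0 = 24; medium effort: 33 − 7 = 26; high effort: 38 − 14 = 24. moderate-case stays.
weak-case (assigned low effort): low effort: 24 − 0 = 24; medium effort: 33 − 12 = 21; high effort: 38 − 24 = 14. weak-case stays.
Every type prefers its assigned level; separation holds.

Yes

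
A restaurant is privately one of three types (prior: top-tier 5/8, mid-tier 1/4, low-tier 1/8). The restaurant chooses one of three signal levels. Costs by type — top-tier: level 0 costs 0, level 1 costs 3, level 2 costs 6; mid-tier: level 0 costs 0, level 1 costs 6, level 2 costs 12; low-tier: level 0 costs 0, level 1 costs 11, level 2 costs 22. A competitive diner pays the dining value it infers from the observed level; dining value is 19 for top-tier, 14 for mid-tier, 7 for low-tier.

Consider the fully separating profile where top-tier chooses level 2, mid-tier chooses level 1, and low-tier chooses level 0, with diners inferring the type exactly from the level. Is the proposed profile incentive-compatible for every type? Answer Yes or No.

Yes

Separating price premiums: level 2 → 19, level 1 → 14, level 0 → 7.
top-tier (assigned level 2): level 0: 7 − 0 = 7; level 1: 14 − 3 = 11; level 2: 19 − 6 = 13. top-tier stays.
mid-tier (assigned level 1): level 0: 7 − 0 = 7; level 1: 14 − 6 = 8; level 2: 19 − 12 = 7. mid-tier stays.
low-tier (assigned level 0): level 0: 7 − 0 = 7; level 1: 14 − 11 = 3; level 2: 19 − 22 = -3. low-tier stays.
Every type prefers its assigned level; separation holds.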